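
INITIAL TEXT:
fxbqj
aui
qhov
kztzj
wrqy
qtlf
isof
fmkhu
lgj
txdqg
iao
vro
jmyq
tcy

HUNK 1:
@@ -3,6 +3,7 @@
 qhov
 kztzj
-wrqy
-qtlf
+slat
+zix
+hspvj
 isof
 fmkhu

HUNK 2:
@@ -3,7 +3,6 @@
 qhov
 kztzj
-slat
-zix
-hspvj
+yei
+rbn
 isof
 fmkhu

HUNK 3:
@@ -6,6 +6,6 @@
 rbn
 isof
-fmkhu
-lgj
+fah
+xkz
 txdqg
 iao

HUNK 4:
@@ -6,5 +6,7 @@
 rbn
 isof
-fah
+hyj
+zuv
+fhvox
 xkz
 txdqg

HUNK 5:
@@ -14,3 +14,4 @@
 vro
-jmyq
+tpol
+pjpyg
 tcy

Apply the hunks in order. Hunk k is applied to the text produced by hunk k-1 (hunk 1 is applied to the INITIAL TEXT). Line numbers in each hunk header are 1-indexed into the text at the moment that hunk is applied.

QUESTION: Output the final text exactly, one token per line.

Answer: fxbqj
aui
qhov
kztzj
yei
rbn
isof
hyj
zuv
fhvox
xkz
txdqg
iao
vro
tpol
pjpyg
tcy

Derivation:
Hunk 1: at line 3 remove [wrqy,qtlf] add [slat,zix,hspvj] -> 15 lines: fxbqj aui qhov kztzj slat zix hspvj isof fmkhu lgj txdqg iao vro jmyq tcy
Hunk 2: at line 3 remove [slat,zix,hspvj] add [yei,rbn] -> 14 lines: fxbqj aui qhov kztzj yei rbn isof fmkhu lgj txdqg iao vro jmyq tcy
Hunk 3: at line 6 remove [fmkhu,lgj] add [fah,xkz] -> 14 lines: fxbqj aui qhov kztzj yei rbn isof fah xkz txdqg iao vro jmyq tcy
Hunk 4: at line 6 remove [fah] add [hyj,zuv,fhvox] -> 16 lines: fxbqj aui qhov kztzj yei rbn isof hyj zuv fhvox xkz txdqg iao vro jmyq tcy
Hunk 5: at line 14 remove [jmyq] add [tpol,pjpyg] -> 17 lines: fxbqj aui qhov kztzj yei rbn isof hyj zuv fhvox xkz txdqg iao vro tpol pjpyg tcy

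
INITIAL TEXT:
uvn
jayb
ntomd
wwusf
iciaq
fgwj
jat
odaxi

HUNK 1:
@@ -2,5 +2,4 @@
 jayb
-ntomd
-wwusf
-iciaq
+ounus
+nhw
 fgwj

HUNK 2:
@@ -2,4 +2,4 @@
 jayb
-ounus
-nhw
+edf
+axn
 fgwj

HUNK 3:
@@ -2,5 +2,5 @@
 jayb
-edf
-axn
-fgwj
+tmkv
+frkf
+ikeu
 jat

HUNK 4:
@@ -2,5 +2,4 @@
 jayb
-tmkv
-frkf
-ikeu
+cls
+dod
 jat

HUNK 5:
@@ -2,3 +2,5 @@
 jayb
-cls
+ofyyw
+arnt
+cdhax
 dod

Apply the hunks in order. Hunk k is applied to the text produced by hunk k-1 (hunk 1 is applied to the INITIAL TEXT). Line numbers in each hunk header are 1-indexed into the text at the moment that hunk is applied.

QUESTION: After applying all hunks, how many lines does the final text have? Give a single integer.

Hunk 1: at line 2 remove [ntomd,wwusf,iciaq] add [ounus,nhw] -> 7 lines: uvn jayb ounus nhw fgwj jat odaxi
Hunk 2: at line 2 remove [ounus,nhw] add [edf,axn] -> 7 lines: uvn jayb edf axn fgwj jat odaxi
Hunk 3: at line 2 remove [edf,axn,fgwj] add [tmkv,frkf,ikeu] -> 7 lines: uvn jayb tmkv frkf ikeu jat odaxi
Hunk 4: at line 2 remove [tmkv,frkf,ikeu] add [cls,dod] -> 6 lines: uvn jayb cls dod jat odaxi
Hunk 5: at line 2 remove [cls] add [ofyyw,arnt,cdhax] -> 8 lines: uvn jayb ofyyw arnt cdhax dod jat odaxi
Final line count: 8

Answer: 8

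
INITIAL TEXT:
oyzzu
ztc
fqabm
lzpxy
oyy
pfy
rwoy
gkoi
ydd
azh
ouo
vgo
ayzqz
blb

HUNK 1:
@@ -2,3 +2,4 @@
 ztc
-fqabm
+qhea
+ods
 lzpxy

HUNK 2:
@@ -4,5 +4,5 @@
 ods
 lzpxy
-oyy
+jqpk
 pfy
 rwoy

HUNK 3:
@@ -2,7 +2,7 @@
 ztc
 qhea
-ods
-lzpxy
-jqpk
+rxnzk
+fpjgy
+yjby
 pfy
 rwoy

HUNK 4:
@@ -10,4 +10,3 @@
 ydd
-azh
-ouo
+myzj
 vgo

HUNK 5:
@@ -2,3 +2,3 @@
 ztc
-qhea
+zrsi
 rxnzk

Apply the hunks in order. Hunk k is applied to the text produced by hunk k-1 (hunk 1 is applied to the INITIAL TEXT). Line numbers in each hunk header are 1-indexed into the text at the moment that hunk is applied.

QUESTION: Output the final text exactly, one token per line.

Answer: oyzzu
ztc
zrsi
rxnzk
fpjgy
yjby
pfy
rwoy
gkoi
ydd
myzj
vgo
ayzqz
blb

Derivation:
Hunk 1: at line 2 remove [fqabm] add [qhea,ods] -> 15 lines: oyzzu ztc qhea ods lzpxy oyy pfy rwoy gkoi ydd azh ouo vgo ayzqz blb
Hunk 2: at line 4 remove [oyy] add [jqpk] -> 15 lines: oyzzu ztc qhea ods lzpxy jqpk pfy rwoy gkoi ydd azh ouo vgo ayzqz blb
Hunk 3: at line 2 remove [ods,lzpxy,jqpk] add [rxnzk,fpjgy,yjby] -> 15 lines: oyzzu ztc qhea rxnzk fpjgy yjby pfy rwoy gkoi ydd azh ouo vgo ayzqz blb
Hunk 4: at line 10 remove [azh,ouo] add [myzj] -> 14 lines: oyzzu ztc qhea rxnzk fpjgy yjby pfy rwoy gkoi ydd myzj vgo ayzqz blb
Hunk 5: at line 2 remove [qhea] add [zrsi] -> 14 lines: oyzzu ztc zrsi rxnzk fpjgy yjby pfy rwoy gkoi ydd myzj vgo ayzqz blb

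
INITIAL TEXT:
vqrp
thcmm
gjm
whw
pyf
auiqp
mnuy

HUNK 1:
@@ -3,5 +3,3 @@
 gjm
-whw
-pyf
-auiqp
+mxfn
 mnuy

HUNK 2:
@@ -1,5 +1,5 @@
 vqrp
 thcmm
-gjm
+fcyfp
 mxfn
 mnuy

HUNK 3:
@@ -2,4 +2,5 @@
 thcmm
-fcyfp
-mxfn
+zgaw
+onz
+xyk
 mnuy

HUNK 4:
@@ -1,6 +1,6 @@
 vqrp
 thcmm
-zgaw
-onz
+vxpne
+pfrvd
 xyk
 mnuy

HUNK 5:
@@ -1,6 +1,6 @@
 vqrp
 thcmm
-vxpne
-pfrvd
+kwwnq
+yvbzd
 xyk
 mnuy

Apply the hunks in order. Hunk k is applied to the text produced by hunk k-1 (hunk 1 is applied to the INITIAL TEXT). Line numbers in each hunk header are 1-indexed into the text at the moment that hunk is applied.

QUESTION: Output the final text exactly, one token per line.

Answer: vqrp
thcmm
kwwnq
yvbzd
xyk
mnuy

Derivation:
Hunk 1: at line 3 remove [whw,pyf,auiqp] add [mxfn] -> 5 lines: vqrp thcmm gjm mxfn mnuy
Hunk 2: at line 1 remove [gjm] add [fcyfp] -> 5 lines: vqrp thcmm fcyfp mxfn mnuy
Hunk 3: at line 2 remove [fcyfp,mxfn] add [zgaw,onz,xyk] -> 6 lines: vqrp thcmm zgaw onz xyk mnuy
Hunk 4: at line 1 remove [zgaw,onz] add [vxpne,pfrvd] -> 6 lines: vqrp thcmm vxpne pfrvd xyk mnuy
Hunk 5: at line 1 remove [vxpne,pfrvd] add [kwwnq,yvbzd] -> 6 lines: vqrp thcmm kwwnq yvbzd xyk mnuy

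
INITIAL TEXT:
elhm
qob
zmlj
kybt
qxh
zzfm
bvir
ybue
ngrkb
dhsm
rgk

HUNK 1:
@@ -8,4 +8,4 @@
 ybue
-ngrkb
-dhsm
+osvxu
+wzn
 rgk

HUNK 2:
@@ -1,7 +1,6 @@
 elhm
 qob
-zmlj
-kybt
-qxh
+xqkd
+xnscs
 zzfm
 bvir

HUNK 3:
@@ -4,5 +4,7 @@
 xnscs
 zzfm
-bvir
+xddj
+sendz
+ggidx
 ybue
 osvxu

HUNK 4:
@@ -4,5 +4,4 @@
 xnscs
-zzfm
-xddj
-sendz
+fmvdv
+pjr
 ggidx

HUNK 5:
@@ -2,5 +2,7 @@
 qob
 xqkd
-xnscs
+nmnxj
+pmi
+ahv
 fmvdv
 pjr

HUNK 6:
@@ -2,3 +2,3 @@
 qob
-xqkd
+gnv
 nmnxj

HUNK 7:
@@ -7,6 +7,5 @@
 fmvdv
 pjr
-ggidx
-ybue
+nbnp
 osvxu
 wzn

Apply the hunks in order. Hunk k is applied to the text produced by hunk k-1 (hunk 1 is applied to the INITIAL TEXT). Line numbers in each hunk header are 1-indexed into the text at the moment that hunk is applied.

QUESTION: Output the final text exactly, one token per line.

Answer: elhm
qob
gnv
nmnxj
pmi
ahv
fmvdv
pjr
nbnp
osvxu
wzn
rgk

Derivation:
Hunk 1: at line 8 remove [ngrkb,dhsm] add [osvxu,wzn] -> 11 lines: elhm qob zmlj kybt qxh zzfm bvir ybue osvxu wzn rgk
Hunk 2: at line 1 remove [zmlj,kybt,qxh] add [xqkd,xnscs] -> 10 lines: elhm qob xqkd xnscs zzfm bvir ybue osvxu wzn rgk
Hunk 3: at line 4 remove [bvir] add [xddj,sendz,ggidx] -> 12 lines: elhm qob xqkd xnscs zzfm xddj sendz ggidx ybue osvxu wzn rgk
Hunk 4: at line 4 remove [zzfm,xddj,sendz] add [fmvdv,pjr] -> 11 lines: elhm qob xqkd xnscs fmvdv pjr ggidx ybue osvxu wzn rgk
Hunk 5: at line 2 remove [xnscs] add [nmnxj,pmi,ahv] -> 13 lines: elhm qob xqkd nmnxj pmi ahv fmvdv pjr ggidx ybue osvxu wzn rgk
Hunk 6: at line 2 remove [xqkd] add [gnv] -> 13 lines: elhm qob gnv nmnxj pmi ahv fmvdv pjr ggidx ybue osvxu wzn rgk
Hunk 7: at line 7 remove [ggidx,ybue] add [nbnp] -> 12 lines: elhm qob gnv nmnxj pmi ahv fmvdv pjr nbnp osvxu wzn rgk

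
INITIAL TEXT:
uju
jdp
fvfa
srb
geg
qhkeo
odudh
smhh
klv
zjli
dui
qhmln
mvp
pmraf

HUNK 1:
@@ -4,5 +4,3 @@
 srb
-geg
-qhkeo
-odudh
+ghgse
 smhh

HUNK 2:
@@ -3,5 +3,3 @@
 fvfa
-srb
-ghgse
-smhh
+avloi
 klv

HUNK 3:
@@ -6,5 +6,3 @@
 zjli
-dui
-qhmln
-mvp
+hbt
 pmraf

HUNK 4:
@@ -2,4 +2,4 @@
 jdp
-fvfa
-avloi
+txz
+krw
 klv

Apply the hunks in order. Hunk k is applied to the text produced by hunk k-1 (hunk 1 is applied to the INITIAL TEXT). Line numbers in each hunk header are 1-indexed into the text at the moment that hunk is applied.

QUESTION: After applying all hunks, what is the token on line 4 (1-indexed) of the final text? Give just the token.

Answer: krw

Derivation:
Hunk 1: at line 4 remove [geg,qhkeo,odudh] add [ghgse] -> 12 lines: uju jdp fvfa srb ghgse smhh klv zjli dui qhmln mvp pmraf
Hunk 2: at line 3 remove [srb,ghgse,smhh] add [avloi] -> 10 lines: uju jdp fvfa avloi klv zjli dui qhmln mvp pmraf
Hunk 3: at line 6 remove [dui,qhmln,mvp] add [hbt] -> 8 lines: uju jdp fvfa avloi klv zjli hbt pmraf
Hunk 4: at line 2 remove [fvfa,avloi] add [txz,krw] -> 8 lines: uju jdp txz krw klv zjli hbt pmraf
Final line 4: krw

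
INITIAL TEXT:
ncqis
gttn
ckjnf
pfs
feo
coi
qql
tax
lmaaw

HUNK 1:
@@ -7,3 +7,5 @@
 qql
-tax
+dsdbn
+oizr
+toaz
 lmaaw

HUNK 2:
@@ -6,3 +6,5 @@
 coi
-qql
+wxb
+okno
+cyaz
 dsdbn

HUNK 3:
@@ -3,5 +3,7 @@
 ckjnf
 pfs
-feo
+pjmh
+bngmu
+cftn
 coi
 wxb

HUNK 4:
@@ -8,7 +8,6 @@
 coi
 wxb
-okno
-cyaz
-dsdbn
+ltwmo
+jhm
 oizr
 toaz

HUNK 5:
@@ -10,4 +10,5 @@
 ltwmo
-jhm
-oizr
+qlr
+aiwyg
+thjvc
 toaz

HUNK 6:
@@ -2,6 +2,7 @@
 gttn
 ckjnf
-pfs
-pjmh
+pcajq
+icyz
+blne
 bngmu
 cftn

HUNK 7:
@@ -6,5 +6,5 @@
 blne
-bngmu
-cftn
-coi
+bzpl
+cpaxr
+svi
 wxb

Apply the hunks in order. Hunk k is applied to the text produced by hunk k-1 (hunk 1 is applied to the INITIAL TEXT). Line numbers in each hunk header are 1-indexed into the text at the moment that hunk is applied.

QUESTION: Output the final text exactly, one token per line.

Hunk 1: at line 7 remove [tax] add [dsdbn,oizr,toaz] -> 11 lines: ncqis gttn ckjnf pfs feo coi qql dsdbn oizr toaz lmaaw
Hunk 2: at line 6 remove [qql] add [wxb,okno,cyaz] -> 13 lines: ncqis gttn ckjnf pfs feo coi wxb okno cyaz dsdbn oizr toaz lmaaw
Hunk 3: at line 3 remove [feo] add [pjmh,bngmu,cftn] -> 15 lines: ncqis gttn ckjnf pfs pjmh bngmu cftn coi wxb okno cyaz dsdbn oizr toaz lmaaw
Hunk 4: at line 8 remove [okno,cyaz,dsdbn] add [ltwmo,jhm] -> 14 lines: ncqis gttn ckjnf pfs pjmh bngmu cftn coi wxb ltwmo jhm oizr toaz lmaaw
Hunk 5: at line 10 remove [jhm,oizr] add [qlr,aiwyg,thjvc] -> 15 lines: ncqis gttn ckjnf pfs pjmh bngmu cftn coi wxb ltwmo qlr aiwyg thjvc toaz lmaaw
Hunk 6: at line 2 remove [pfs,pjmh] add [pcajq,icyz,blne] -> 16 lines: ncqis gttn ckjnf pcajq icyz blne bngmu cftn coi wxb ltwmo qlr aiwyg thjvc toaz lmaaw
Hunk 7: at line 6 remove [bngmu,cftn,coi] add [bzpl,cpaxr,svi] -> 16 lines: ncqis gttn ckjnf pcajq icyz blne bzpl cpaxr svi wxb ltwmo qlr aiwyg thjvc toaz lmaaw

Answer: ncqis
gttn
ckjnf
pcajq
icyz
blne
bzpl
cpaxr
svi
wxb
ltwmo
qlr
aiwyg
thjvc
toaz
lmaaw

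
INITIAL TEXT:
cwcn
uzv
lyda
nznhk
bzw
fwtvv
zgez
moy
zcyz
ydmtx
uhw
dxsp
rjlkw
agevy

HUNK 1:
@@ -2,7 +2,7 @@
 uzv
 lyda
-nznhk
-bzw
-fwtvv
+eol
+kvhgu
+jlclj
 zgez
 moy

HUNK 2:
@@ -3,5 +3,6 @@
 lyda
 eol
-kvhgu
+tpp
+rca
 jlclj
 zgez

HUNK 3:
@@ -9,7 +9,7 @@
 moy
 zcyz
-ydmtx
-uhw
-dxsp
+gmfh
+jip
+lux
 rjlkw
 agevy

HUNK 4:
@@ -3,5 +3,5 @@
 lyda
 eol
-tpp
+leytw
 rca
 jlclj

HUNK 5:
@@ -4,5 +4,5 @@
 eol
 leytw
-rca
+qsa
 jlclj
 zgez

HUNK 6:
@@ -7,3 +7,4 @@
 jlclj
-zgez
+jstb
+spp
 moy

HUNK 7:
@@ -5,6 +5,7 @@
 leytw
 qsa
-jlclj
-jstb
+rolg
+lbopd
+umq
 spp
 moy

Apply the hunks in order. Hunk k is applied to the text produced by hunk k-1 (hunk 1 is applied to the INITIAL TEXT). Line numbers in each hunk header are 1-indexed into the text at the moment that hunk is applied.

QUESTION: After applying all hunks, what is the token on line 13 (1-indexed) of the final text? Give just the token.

Hunk 1: at line 2 remove [nznhk,bzw,fwtvv] add [eol,kvhgu,jlclj] -> 14 lines: cwcn uzv lyda eol kvhgu jlclj zgez moy zcyz ydmtx uhw dxsp rjlkw agevy
Hunk 2: at line 3 remove [kvhgu] add [tpp,rca] -> 15 lines: cwcn uzv lyda eol tpp rca jlclj zgez moy zcyz ydmtx uhw dxsp rjlkw agevy
Hunk 3: at line 9 remove [ydmtx,uhw,dxsp] add [gmfh,jip,lux] -> 15 lines: cwcn uzv lyda eol tpp rca jlclj zgez moy zcyz gmfh jip lux rjlkw agevy
Hunk 4: at line 3 remove [tpp] add [leytw] -> 15 lines: cwcn uzv lyda eol leytw rca jlclj zgez moy zcyz gmfh jip lux rjlkw agevy
Hunk 5: at line 4 remove [rca] add [qsa] -> 15 lines: cwcn uzv lyda eol leytw qsa jlclj zgez moy zcyz gmfh jip lux rjlkw agevy
Hunk 6: at line 7 remove [zgez] add [jstb,spp] -> 16 lines: cwcn uzv lyda eol leytw qsa jlclj jstb spp moy zcyz gmfh jip lux rjlkw agevy
Hunk 7: at line 5 remove [jlclj,jstb] add [rolg,lbopd,umq] -> 17 lines: cwcn uzv lyda eol leytw qsa rolg lbopd umq spp moy zcyz gmfh jip lux rjlkw agevy
Final line 13: gmfh

Answer: gmfh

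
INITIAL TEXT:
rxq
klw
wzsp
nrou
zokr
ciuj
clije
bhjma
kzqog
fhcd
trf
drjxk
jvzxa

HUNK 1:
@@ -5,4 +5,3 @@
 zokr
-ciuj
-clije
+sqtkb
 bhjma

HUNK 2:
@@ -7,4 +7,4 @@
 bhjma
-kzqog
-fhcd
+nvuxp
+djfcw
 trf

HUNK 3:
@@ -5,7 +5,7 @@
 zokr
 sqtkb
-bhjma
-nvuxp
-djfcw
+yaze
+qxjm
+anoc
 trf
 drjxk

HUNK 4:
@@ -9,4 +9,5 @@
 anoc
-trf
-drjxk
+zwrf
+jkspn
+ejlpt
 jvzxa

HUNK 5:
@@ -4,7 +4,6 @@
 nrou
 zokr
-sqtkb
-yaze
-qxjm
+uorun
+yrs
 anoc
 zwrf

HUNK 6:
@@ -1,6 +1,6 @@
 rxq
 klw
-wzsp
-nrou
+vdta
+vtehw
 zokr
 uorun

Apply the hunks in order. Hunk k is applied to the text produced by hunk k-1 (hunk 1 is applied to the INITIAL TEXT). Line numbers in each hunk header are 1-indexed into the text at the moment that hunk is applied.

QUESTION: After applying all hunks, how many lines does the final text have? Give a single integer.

Answer: 12

Derivation:
Hunk 1: at line 5 remove [ciuj,clije] add [sqtkb] -> 12 lines: rxq klw wzsp nrou zokr sqtkb bhjma kzqog fhcd trf drjxk jvzxa
Hunk 2: at line 7 remove [kzqog,fhcd] add [nvuxp,djfcw] -> 12 lines: rxq klw wzsp nrou zokr sqtkb bhjma nvuxp djfcw trf drjxk jvzxa
Hunk 3: at line 5 remove [bhjma,nvuxp,djfcw] add [yaze,qxjm,anoc] -> 12 lines: rxq klw wzsp nrou zokr sqtkb yaze qxjm anoc trf drjxk jvzxa
Hunk 4: at line 9 remove [trf,drjxk] add [zwrf,jkspn,ejlpt] -> 13 lines: rxq klw wzsp nrou zokr sqtkb yaze qxjm anoc zwrf jkspn ejlpt jvzxa
Hunk 5: at line 4 remove [sqtkb,yaze,qxjm] add [uorun,yrs] -> 12 lines: rxq klw wzsp nrou zokr uorun yrs anoc zwrf jkspn ejlpt jvzxa
Hunk 6: at line 1 remove [wzsp,nrou] add [vdta,vtehw] -> 12 lines: rxq klw vdta vtehw zokr uorun yrs anoc zwrf jkspn ejlpt jvzxa
Final line count: 12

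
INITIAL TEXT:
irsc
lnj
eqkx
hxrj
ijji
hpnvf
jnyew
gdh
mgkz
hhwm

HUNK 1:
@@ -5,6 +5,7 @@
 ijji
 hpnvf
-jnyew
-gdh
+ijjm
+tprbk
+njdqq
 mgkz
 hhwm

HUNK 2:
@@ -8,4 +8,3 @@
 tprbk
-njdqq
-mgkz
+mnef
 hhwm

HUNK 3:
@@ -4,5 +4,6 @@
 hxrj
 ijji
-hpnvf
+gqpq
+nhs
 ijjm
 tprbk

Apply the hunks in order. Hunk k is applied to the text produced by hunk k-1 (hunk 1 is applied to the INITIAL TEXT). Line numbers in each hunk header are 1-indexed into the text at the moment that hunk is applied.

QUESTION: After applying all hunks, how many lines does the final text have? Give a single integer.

Hunk 1: at line 5 remove [jnyew,gdh] add [ijjm,tprbk,njdqq] -> 11 lines: irsc lnj eqkx hxrj ijji hpnvf ijjm tprbk njdqq mgkz hhwm
Hunk 2: at line 8 remove [njdqq,mgkz] add [mnef] -> 10 lines: irsc lnj eqkx hxrj ijji hpnvf ijjm tprbk mnef hhwm
Hunk 3: at line 4 remove [hpnvf] add [gqpq,nhs] -> 11 lines: irsc lnj eqkx hxrj ijji gqpq nhs ijjm tprbk mnef hhwm
Final line count: 11

Answer: 11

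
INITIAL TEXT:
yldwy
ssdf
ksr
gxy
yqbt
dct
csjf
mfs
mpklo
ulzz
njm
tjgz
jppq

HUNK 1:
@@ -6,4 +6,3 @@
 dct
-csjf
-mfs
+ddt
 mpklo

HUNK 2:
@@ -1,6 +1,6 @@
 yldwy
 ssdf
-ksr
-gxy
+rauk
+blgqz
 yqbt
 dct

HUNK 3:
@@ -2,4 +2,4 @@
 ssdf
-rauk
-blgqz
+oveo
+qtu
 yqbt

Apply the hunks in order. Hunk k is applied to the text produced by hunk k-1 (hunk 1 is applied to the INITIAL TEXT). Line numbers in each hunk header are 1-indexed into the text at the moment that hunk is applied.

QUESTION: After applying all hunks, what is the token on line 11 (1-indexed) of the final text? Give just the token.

Answer: tjgz

Derivation:
Hunk 1: at line 6 remove [csjf,mfs] add [ddt] -> 12 lines: yldwy ssdf ksr gxy yqbt dct ddt mpklo ulzz njm tjgz jppq
Hunk 2: at line 1 remove [ksr,gxy] add [rauk,blgqz] -> 12 lines: yldwy ssdf rauk blgqz yqbt dct ddt mpklo ulzz njm tjgz jppq
Hunk 3: at line 2 remove [rauk,blgqz] add [oveo,qtu] -> 12 lines: yldwy ssdf oveo qtu yqbt dct ddt mpklo ulzz njm tjgz jppq
Final line 11: tjgz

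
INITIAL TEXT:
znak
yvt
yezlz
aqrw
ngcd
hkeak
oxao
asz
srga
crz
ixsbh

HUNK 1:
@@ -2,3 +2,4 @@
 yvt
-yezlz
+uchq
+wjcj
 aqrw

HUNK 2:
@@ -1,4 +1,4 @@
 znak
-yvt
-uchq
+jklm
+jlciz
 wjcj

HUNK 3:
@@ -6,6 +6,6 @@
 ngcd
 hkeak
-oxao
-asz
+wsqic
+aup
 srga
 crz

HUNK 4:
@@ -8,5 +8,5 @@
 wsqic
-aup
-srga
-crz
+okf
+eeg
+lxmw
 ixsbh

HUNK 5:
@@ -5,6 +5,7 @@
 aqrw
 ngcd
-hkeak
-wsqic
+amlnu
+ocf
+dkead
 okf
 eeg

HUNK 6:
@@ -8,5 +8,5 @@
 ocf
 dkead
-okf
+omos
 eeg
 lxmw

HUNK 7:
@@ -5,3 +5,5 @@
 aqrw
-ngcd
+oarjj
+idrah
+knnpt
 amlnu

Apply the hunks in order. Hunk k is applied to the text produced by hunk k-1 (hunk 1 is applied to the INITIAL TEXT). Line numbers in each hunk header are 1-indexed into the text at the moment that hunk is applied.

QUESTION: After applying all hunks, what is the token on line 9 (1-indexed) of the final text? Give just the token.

Answer: amlnu

Derivation:
Hunk 1: at line 2 remove [yezlz] add [uchq,wjcj] -> 12 lines: znak yvt uchq wjcj aqrw ngcd hkeak oxao asz srga crz ixsbh
Hunk 2: at line 1 remove [yvt,uchq] add [jklm,jlciz] -> 12 lines: znak jklm jlciz wjcj aqrw ngcd hkeak oxao asz srga crz ixsbh
Hunk 3: at line 6 remove [oxao,asz] add [wsqic,aup] -> 12 lines: znak jklm jlciz wjcj aqrw ngcd hkeak wsqic aup srga crz ixsbh
Hunk 4: at line 8 remove [aup,srga,crz] add [okf,eeg,lxmw] -> 12 lines: znak jklm jlciz wjcj aqrw ngcd hkeak wsqic okf eeg lxmw ixsbh
Hunk 5: at line 5 remove [hkeak,wsqic] add [amlnu,ocf,dkead] -> 13 lines: znak jklm jlciz wjcj aqrw ngcd amlnu ocf dkead okf eeg lxmw ixsbh
Hunk 6: at line 8 remove [okf] add [omos] -> 13 lines: znak jklm jlciz wjcj aqrw ngcd amlnu ocf dkead omos eeg lxmw ixsbh
Hunk 7: at line 5 remove [ngcd] add [oarjj,idrah,knnpt] -> 15 lines: znak jklm jlciz wjcj aqrw oarjj idrah knnpt amlnu ocf dkead omos eeg lxmw ixsbh
Final line 9: amlnu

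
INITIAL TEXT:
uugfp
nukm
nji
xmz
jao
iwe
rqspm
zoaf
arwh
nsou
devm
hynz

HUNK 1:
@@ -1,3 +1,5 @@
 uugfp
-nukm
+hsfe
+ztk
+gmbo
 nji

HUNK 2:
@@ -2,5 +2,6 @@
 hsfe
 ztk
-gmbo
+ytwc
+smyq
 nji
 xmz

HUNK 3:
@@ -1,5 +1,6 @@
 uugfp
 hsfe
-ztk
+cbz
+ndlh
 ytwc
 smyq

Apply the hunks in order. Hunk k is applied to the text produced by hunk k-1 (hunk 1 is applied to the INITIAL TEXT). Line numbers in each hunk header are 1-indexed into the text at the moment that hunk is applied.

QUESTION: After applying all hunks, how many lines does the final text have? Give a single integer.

Hunk 1: at line 1 remove [nukm] add [hsfe,ztk,gmbo] -> 14 lines: uugfp hsfe ztk gmbo nji xmz jao iwe rqspm zoaf arwh nsou devm hynz
Hunk 2: at line 2 remove [gmbo] add [ytwc,smyq] -> 15 lines: uugfp hsfe ztk ytwc smyq nji xmz jao iwe rqspm zoaf arwh nsou devm hynz
Hunk 3: at line 1 remove [ztk] add [cbz,ndlh] -> 16 lines: uugfp hsfe cbz ndlh ytwc smyq nji xmz jao iwe rqspm zoaf arwh nsou devm hynz
Final line count: 16

Answer: 16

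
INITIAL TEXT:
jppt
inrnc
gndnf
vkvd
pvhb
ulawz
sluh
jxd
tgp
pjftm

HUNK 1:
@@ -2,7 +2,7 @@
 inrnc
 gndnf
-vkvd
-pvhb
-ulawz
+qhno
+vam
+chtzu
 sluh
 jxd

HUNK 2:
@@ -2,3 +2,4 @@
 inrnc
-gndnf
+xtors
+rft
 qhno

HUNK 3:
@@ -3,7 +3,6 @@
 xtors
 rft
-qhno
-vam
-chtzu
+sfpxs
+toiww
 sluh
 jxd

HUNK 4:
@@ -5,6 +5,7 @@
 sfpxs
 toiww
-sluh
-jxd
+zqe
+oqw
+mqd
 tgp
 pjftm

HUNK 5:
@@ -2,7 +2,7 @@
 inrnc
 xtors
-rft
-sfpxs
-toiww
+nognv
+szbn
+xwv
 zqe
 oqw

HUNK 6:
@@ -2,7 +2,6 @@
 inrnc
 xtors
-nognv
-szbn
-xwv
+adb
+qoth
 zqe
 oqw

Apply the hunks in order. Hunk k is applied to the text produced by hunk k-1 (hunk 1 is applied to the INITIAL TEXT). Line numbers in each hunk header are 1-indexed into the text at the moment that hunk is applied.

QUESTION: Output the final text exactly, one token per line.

Hunk 1: at line 2 remove [vkvd,pvhb,ulawz] add [qhno,vam,chtzu] -> 10 lines: jppt inrnc gndnf qhno vam chtzu sluh jxd tgp pjftm
Hunk 2: at line 2 remove [gndnf] add [xtors,rft] -> 11 lines: jppt inrnc xtors rft qhno vam chtzu sluh jxd tgp pjftm
Hunk 3: at line 3 remove [qhno,vam,chtzu] add [sfpxs,toiww] -> 10 lines: jppt inrnc xtors rft sfpxs toiww sluh jxd tgp pjftm
Hunk 4: at line 5 remove [sluh,jxd] add [zqe,oqw,mqd] -> 11 lines: jppt inrnc xtors rft sfpxs toiww zqe oqw mqd tgp pjftm
Hunk 5: at line 2 remove [rft,sfpxs,toiww] add [nognv,szbn,xwv] -> 11 lines: jppt inrnc xtors nognv szbn xwv zqe oqw mqd tgp pjftm
Hunk 6: at line 2 remove [nognv,szbn,xwv] add [adb,qoth] -> 10 lines: jppt inrnc xtors adb qoth zqe oqw mqd tgp pjftm

Answer: jppt
inrnc
xtors
adb
qoth
zqe
oqw
mqd
tgp
pjftm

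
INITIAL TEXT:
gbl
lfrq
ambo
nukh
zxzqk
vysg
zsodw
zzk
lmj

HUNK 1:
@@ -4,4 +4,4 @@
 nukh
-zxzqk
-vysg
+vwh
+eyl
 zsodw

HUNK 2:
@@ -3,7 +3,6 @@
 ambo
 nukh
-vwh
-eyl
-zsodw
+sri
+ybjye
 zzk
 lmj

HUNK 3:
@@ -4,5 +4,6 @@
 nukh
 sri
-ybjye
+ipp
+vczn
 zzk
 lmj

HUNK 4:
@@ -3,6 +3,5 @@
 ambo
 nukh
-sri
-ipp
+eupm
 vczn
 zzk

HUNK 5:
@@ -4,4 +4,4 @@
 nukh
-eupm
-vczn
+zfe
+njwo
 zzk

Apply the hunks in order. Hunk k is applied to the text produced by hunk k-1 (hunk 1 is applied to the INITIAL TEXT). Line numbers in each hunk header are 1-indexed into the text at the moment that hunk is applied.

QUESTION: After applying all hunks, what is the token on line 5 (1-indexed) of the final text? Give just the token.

Answer: zfe

Derivation:
Hunk 1: at line 4 remove [zxzqk,vysg] add [vwh,eyl] -> 9 lines: gbl lfrq ambo nukh vwh eyl zsodw zzk lmj
Hunk 2: at line 3 remove [vwh,eyl,zsodw] add [sri,ybjye] -> 8 lines: gbl lfrq ambo nukh sri ybjye zzk lmj
Hunk 3: at line 4 remove [ybjye] add [ipp,vczn] -> 9 lines: gbl lfrq ambo nukh sri ipp vczn zzk lmj
Hunk 4: at line 3 remove [sri,ipp] add [eupm] -> 8 lines: gbl lfrq ambo nukh eupm vczn zzk lmj
Hunk 5: at line 4 remove [eupm,vczn] add [zfe,njwo] -> 8 lines: gbl lfrq ambo nukh zfe njwo zzk lmj
Final line 5: zfe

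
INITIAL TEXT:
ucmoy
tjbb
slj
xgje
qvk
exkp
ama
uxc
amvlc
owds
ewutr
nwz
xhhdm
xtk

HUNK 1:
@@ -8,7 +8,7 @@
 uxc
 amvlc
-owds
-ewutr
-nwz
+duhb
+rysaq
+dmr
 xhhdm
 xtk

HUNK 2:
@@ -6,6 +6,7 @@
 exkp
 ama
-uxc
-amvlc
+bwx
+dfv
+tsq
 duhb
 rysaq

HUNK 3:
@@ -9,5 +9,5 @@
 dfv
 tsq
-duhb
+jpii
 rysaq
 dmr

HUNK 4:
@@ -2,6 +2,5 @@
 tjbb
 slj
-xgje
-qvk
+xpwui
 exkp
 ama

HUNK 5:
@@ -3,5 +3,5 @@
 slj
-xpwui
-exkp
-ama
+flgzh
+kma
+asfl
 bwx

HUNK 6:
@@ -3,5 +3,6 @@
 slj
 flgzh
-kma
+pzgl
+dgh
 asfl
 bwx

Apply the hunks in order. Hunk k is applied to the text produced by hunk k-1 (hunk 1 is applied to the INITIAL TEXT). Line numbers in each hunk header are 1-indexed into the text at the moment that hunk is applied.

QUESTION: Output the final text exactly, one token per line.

Answer: ucmoy
tjbb
slj
flgzh
pzgl
dgh
asfl
bwx
dfv
tsq
jpii
rysaq
dmr
xhhdm
xtk

Derivation:
Hunk 1: at line 8 remove [owds,ewutr,nwz] add [duhb,rysaq,dmr] -> 14 lines: ucmoy tjbb slj xgje qvk exkp ama uxc amvlc duhb rysaq dmr xhhdm xtk
Hunk 2: at line 6 remove [uxc,amvlc] add [bwx,dfv,tsq] -> 15 lines: ucmoy tjbb slj xgje qvk exkp ama bwx dfv tsq duhb rysaq dmr xhhdm xtk
Hunk 3: at line 9 remove [duhb] add [jpii] -> 15 lines: ucmoy tjbb slj xgje qvk exkp ama bwx dfv tsq jpii rysaq dmr xhhdm xtk
Hunk 4: at line 2 remove [xgje,qvk] add [xpwui] -> 14 lines: ucmoy tjbb slj xpwui exkp ama bwx dfv tsq jpii rysaq dmr xhhdm xtk
Hunk 5: at line 3 remove [xpwui,exkp,ama] add [flgzh,kma,asfl] -> 14 lines: ucmoy tjbb slj flgzh kma asfl bwx dfv tsq jpii rysaq dmr xhhdm xtk
Hunk 6: at line 3 remove [kma] add [pzgl,dgh] -> 15 lines: ucmoy tjbb slj flgzh pzgl dgh asfl bwx dfv tsq jpii rysaq dmr xhhdm xtk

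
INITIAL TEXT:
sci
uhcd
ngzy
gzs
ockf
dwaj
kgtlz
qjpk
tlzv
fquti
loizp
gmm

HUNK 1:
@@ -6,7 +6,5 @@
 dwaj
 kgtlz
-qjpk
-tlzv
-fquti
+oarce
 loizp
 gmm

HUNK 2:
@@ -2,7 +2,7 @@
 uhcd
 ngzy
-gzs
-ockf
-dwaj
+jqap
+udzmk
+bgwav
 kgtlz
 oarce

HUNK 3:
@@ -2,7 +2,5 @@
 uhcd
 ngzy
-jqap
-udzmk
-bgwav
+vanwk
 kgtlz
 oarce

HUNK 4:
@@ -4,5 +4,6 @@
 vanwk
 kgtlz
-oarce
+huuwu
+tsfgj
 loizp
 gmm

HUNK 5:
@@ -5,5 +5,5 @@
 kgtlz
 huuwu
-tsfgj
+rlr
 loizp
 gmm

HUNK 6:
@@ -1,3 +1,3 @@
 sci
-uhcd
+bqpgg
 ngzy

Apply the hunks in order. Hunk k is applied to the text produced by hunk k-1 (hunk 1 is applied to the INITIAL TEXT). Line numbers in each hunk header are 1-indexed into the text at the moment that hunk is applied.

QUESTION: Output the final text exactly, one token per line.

Answer: sci
bqpgg
ngzy
vanwk
kgtlz
huuwu
rlr
loizp
gmm

Derivation:
Hunk 1: at line 6 remove [qjpk,tlzv,fquti] add [oarce] -> 10 lines: sci uhcd ngzy gzs ockf dwaj kgtlz oarce loizp gmm
Hunk 2: at line 2 remove [gzs,ockf,dwaj] add [jqap,udzmk,bgwav] -> 10 lines: sci uhcd ngzy jqap udzmk bgwav kgtlz oarce loizp gmm
Hunk 3: at line 2 remove [jqap,udzmk,bgwav] add [vanwk] -> 8 lines: sci uhcd ngzy vanwk kgtlz oarce loizp gmm
Hunk 4: at line 4 remove [oarce] add [huuwu,tsfgj] -> 9 lines: sci uhcd ngzy vanwk kgtlz huuwu tsfgj loizp gmm
Hunk 5: at line 5 remove [tsfgj] add [rlr] -> 9 lines: sci uhcd ngzy vanwk kgtlz huuwu rlr loizp gmm
Hunk 6: at line 1 remove [uhcd] add [bqpgg] -> 9 lines: sci bqpgg ngzy vanwk kgtlz huuwu rlr loizp gmm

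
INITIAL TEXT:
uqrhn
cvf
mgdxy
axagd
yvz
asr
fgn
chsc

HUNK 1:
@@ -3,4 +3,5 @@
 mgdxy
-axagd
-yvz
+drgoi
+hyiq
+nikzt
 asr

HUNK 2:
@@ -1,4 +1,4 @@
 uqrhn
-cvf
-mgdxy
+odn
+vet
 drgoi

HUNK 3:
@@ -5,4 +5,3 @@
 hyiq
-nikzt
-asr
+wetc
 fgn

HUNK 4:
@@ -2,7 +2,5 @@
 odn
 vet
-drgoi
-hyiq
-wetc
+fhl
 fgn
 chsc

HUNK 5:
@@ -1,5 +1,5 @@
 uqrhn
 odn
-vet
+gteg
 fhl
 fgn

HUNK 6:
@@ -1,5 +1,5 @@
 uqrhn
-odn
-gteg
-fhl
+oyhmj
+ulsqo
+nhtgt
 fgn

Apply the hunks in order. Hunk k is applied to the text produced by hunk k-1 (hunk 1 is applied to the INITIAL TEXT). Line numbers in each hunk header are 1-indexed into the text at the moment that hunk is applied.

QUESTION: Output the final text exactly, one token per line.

Hunk 1: at line 3 remove [axagd,yvz] add [drgoi,hyiq,nikzt] -> 9 lines: uqrhn cvf mgdxy drgoi hyiq nikzt asr fgn chsc
Hunk 2: at line 1 remove [cvf,mgdxy] add [odn,vet] -> 9 lines: uqrhn odn vet drgoi hyiq nikzt asr fgn chsc
Hunk 3: at line 5 remove [nikzt,asr] add [wetc] -> 8 lines: uqrhn odn vet drgoi hyiq wetc fgn chsc
Hunk 4: at line 2 remove [drgoi,hyiq,wetc] add [fhl] -> 6 lines: uqrhn odn vet fhl fgn chsc
Hunk 5: at line 1 remove [vet] add [gteg] -> 6 lines: uqrhn odn gteg fhl fgn chsc
Hunk 6: at line 1 remove [odn,gteg,fhl] add [oyhmj,ulsqo,nhtgt] -> 6 lines: uqrhn oyhmj ulsqo nhtgt fgn chsc

Answer: uqrhn
oyhmj
ulsqo
nhtgt
fgn
chsc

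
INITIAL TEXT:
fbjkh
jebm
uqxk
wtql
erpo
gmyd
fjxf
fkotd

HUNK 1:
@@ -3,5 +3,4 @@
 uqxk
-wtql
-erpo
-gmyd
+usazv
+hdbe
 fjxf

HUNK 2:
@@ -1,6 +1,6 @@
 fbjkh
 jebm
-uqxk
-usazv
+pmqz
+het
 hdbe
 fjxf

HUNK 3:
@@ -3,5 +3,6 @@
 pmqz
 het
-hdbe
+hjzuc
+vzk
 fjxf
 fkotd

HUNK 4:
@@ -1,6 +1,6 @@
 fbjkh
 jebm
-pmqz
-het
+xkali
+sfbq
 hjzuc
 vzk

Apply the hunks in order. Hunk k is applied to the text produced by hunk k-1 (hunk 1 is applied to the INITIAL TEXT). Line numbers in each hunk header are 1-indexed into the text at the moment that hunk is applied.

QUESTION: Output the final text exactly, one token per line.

Answer: fbjkh
jebm
xkali
sfbq
hjzuc
vzk
fjxf
fkotd

Derivation:
Hunk 1: at line 3 remove [wtql,erpo,gmyd] add [usazv,hdbe] -> 7 lines: fbjkh jebm uqxk usazv hdbe fjxf fkotd
Hunk 2: at line 1 remove [uqxk,usazv] add [pmqz,het] -> 7 lines: fbjkh jebm pmqz het hdbe fjxf fkotd
Hunk 3: at line 3 remove [hdbe] add [hjzuc,vzk] -> 8 lines: fbjkh jebm pmqz het hjzuc vzk fjxf fkotd
Hunk 4: at line 1 remove [pmqz,het] add [xkali,sfbq] -> 8 lines: fbjkh jebm xkali sfbq hjzuc vzk fjxf fkotd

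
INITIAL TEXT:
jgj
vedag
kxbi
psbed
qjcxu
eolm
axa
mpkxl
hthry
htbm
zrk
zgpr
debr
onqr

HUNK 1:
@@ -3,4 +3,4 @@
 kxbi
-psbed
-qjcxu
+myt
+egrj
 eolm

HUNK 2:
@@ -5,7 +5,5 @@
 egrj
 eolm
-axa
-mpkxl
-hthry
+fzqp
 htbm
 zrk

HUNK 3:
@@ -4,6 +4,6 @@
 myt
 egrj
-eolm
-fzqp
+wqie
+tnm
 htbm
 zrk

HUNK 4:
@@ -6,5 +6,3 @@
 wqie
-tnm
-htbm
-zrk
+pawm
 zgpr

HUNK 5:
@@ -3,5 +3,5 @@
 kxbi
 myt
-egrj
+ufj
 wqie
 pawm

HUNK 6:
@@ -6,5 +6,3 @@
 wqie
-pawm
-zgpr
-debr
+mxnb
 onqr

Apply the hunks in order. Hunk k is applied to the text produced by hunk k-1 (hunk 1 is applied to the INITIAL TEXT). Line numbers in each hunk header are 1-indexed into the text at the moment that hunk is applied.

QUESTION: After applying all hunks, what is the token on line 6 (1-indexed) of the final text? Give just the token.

Hunk 1: at line 3 remove [psbed,qjcxu] add [myt,egrj] -> 14 lines: jgj vedag kxbi myt egrj eolm axa mpkxl hthry htbm zrk zgpr debr onqr
Hunk 2: at line 5 remove [axa,mpkxl,hthry] add [fzqp] -> 12 lines: jgj vedag kxbi myt egrj eolm fzqp htbm zrk zgpr debr onqr
Hunk 3: at line 4 remove [eolm,fzqp] add [wqie,tnm] -> 12 lines: jgj vedag kxbi myt egrj wqie tnm htbm zrk zgpr debr onqr
Hunk 4: at line 6 remove [tnm,htbm,zrk] add [pawm] -> 10 lines: jgj vedag kxbi myt egrj wqie pawm zgpr debr onqr
Hunk 5: at line 3 remove [egrj] add [ufj] -> 10 lines: jgj vedag kxbi myt ufj wqie pawm zgpr debr onqr
Hunk 6: at line 6 remove [pawm,zgpr,debr] add [mxnb] -> 8 lines: jgj vedag kxbi myt ufj wqie mxnb onqr
Final line 6: wqie

Answer: wqie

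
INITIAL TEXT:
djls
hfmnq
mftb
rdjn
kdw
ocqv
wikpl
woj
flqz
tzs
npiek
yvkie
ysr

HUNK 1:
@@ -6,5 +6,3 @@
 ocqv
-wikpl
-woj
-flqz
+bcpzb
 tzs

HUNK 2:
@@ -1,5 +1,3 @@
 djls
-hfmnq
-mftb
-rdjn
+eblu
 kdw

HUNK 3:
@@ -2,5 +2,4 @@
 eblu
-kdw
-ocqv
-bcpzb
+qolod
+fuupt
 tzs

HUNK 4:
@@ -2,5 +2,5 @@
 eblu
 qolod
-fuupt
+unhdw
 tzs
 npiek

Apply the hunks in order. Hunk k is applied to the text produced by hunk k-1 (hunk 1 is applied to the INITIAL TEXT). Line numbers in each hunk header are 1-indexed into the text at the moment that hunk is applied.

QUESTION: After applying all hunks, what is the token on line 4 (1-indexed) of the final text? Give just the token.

Hunk 1: at line 6 remove [wikpl,woj,flqz] add [bcpzb] -> 11 lines: djls hfmnq mftb rdjn kdw ocqv bcpzb tzs npiek yvkie ysr
Hunk 2: at line 1 remove [hfmnq,mftb,rdjn] add [eblu] -> 9 lines: djls eblu kdw ocqv bcpzb tzs npiek yvkie ysr
Hunk 3: at line 2 remove [kdw,ocqv,bcpzb] add [qolod,fuupt] -> 8 lines: djls eblu qolod fuupt tzs npiek yvkie ysr
Hunk 4: at line 2 remove [fuupt] add [unhdw] -> 8 lines: djls eblu qolod unhdw tzs npiek yvkie ysr
Final line 4: unhdw

Answer: unhdw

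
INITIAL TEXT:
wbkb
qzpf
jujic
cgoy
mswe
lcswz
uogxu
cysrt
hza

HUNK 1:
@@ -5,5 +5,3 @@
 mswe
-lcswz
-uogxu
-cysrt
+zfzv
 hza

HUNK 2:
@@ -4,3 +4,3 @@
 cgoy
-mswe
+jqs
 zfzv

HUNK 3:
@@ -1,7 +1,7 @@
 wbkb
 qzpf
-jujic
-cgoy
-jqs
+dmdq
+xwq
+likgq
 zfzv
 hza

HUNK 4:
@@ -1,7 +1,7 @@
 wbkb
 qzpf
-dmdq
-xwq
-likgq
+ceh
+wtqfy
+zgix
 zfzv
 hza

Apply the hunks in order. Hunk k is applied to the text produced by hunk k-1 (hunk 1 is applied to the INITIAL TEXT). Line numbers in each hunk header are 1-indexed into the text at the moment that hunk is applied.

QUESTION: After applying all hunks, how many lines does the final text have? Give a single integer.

Hunk 1: at line 5 remove [lcswz,uogxu,cysrt] add [zfzv] -> 7 lines: wbkb qzpf jujic cgoy mswe zfzv hza
Hunk 2: at line 4 remove [mswe] add [jqs] -> 7 lines: wbkb qzpf jujic cgoy jqs zfzv hza
Hunk 3: at line 1 remove [jujic,cgoy,jqs] add [dmdq,xwq,likgq] -> 7 lines: wbkb qzpf dmdq xwq likgq zfzv hza
Hunk 4: at line 1 remove [dmdq,xwq,likgq] add [ceh,wtqfy,zgix] -> 7 lines: wbkb qzpf ceh wtqfy zgix zfzv hza
Final line count: 7

Answer: 7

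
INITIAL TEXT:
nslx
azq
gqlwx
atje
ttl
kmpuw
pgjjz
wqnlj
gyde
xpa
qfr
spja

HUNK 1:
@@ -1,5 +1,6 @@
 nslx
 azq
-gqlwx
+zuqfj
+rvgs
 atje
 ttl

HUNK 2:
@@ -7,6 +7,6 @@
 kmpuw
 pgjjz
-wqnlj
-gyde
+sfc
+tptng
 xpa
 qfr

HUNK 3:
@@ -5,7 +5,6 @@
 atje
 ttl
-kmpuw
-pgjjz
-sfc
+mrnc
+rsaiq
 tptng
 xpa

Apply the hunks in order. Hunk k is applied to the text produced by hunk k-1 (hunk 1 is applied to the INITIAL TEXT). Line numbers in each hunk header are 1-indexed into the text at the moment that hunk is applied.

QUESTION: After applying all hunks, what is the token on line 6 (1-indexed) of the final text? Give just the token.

Answer: ttl

Derivation:
Hunk 1: at line 1 remove [gqlwx] add [zuqfj,rvgs] -> 13 lines: nslx azq zuqfj rvgs atje ttl kmpuw pgjjz wqnlj gyde xpa qfr spja
Hunk 2: at line 7 remove [wqnlj,gyde] add [sfc,tptng] -> 13 lines: nslx azq zuqfj rvgs atje ttl kmpuw pgjjz sfc tptng xpa qfr spja
Hunk 3: at line 5 remove [kmpuw,pgjjz,sfc] add [mrnc,rsaiq] -> 12 lines: nslx azq zuqfj rvgs atje ttl mrnc rsaiq tptng xpa qfr spja
Final line 6: ttl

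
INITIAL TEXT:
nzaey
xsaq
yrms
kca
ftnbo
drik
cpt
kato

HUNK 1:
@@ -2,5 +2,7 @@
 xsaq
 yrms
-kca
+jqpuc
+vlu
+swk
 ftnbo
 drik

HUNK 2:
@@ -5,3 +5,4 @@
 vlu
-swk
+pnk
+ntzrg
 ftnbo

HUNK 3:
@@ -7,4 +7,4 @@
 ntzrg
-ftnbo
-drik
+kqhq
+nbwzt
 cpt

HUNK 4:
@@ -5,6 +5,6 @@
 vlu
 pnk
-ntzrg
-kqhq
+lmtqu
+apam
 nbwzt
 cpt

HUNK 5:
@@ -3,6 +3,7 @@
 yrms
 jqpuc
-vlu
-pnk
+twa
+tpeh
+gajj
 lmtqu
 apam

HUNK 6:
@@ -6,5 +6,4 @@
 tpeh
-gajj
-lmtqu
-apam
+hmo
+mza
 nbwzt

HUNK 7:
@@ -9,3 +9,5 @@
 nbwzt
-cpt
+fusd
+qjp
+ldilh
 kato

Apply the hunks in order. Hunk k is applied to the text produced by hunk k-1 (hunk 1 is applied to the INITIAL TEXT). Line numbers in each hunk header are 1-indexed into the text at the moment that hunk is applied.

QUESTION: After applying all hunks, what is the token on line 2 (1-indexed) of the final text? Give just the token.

Hunk 1: at line 2 remove [kca] add [jqpuc,vlu,swk] -> 10 lines: nzaey xsaq yrms jqpuc vlu swk ftnbo drik cpt kato
Hunk 2: at line 5 remove [swk] add [pnk,ntzrg] -> 11 lines: nzaey xsaq yrms jqpuc vlu pnk ntzrg ftnbo drik cpt kato
Hunk 3: at line 7 remove [ftnbo,drik] add [kqhq,nbwzt] -> 11 lines: nzaey xsaq yrms jqpuc vlu pnk ntzrg kqhq nbwzt cpt kato
Hunk 4: at line 5 remove [ntzrg,kqhq] add [lmtqu,apam] -> 11 lines: nzaey xsaq yrms jqpuc vlu pnk lmtqu apam nbwzt cpt kato
Hunk 5: at line 3 remove [vlu,pnk] add [twa,tpeh,gajj] -> 12 lines: nzaey xsaq yrms jqpuc twa tpeh gajj lmtqu apam nbwzt cpt kato
Hunk 6: at line 6 remove [gajj,lmtqu,apam] add [hmo,mza] -> 11 lines: nzaey xsaq yrms jqpuc twa tpeh hmo mza nbwzt cpt kato
Hunk 7: at line 9 remove [cpt] add [fusd,qjp,ldilh] -> 13 lines: nzaey xsaq yrms jqpuc twa tpeh hmo mza nbwzt fusd qjp ldilh kato
Final line 2: xsaq

Answer: xsaq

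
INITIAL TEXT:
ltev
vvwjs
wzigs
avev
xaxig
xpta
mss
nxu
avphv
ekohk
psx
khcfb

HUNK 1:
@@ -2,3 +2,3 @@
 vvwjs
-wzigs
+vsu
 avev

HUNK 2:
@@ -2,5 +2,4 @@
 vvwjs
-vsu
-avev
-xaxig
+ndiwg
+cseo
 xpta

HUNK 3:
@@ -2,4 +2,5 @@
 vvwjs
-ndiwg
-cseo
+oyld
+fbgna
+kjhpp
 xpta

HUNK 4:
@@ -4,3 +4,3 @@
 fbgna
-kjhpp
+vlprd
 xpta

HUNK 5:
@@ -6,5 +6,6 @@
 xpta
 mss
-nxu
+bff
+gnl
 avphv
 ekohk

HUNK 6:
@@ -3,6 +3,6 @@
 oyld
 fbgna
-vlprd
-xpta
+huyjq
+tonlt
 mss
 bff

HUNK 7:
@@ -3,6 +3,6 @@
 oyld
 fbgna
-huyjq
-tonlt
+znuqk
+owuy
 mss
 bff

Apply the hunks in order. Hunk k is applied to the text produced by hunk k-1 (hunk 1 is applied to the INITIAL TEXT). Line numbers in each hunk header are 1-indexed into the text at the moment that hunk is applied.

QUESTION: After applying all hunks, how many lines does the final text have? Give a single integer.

Answer: 13

Derivation:
Hunk 1: at line 2 remove [wzigs] add [vsu] -> 12 lines: ltev vvwjs vsu avev xaxig xpta mss nxu avphv ekohk psx khcfb
Hunk 2: at line 2 remove [vsu,avev,xaxig] add [ndiwg,cseo] -> 11 lines: ltev vvwjs ndiwg cseo xpta mss nxu avphv ekohk psx khcfb
Hunk 3: at line 2 remove [ndiwg,cseo] add [oyld,fbgna,kjhpp] -> 12 lines: ltev vvwjs oyld fbgna kjhpp xpta mss nxu avphv ekohk psx khcfb
Hunk 4: at line 4 remove [kjhpp] add [vlprd] -> 12 lines: ltev vvwjs oyld fbgna vlprd xpta mss nxu avphv ekohk psx khcfb
Hunk 5: at line 6 remove [nxu] add [bff,gnl] -> 13 lines: ltev vvwjs oyld fbgna vlprd xpta mss bff gnl avphv ekohk psx khcfb
Hunk 6: at line 3 remove [vlprd,xpta] add [huyjq,tonlt] -> 13 lines: ltev vvwjs oyld fbgna huyjq tonlt mss bff gnl avphv ekohk psx khcfb
Hunk 7: at line 3 remove [huyjq,tonlt] add [znuqk,owuy] -> 13 lines: ltev vvwjs oyld fbgna znuqk owuy mss bff gnl avphv ekohk psx khcfb
Final line count: 13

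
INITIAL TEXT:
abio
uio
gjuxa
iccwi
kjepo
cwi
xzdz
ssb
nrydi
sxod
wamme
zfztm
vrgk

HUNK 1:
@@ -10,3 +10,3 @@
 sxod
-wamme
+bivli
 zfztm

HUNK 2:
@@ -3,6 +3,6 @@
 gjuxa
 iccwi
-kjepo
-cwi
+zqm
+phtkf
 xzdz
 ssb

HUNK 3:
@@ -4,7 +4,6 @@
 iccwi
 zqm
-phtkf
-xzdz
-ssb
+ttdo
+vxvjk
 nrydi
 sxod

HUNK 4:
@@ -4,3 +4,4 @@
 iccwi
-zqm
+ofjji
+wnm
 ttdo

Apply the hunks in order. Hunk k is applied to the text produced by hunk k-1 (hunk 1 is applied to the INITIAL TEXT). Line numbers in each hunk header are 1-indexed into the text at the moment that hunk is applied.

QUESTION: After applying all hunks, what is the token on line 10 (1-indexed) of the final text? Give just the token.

Hunk 1: at line 10 remove [wamme] add [bivli] -> 13 lines: abio uio gjuxa iccwi kjepo cwi xzdz ssb nrydi sxod bivli zfztm vrgk
Hunk 2: at line 3 remove [kjepo,cwi] add [zqm,phtkf] -> 13 lines: abio uio gjuxa iccwi zqm phtkf xzdz ssb nrydi sxod bivli zfztm vrgk
Hunk 3: at line 4 remove [phtkf,xzdz,ssb] add [ttdo,vxvjk] -> 12 lines: abio uio gjuxa iccwi zqm ttdo vxvjk nrydi sxod bivli zfztm vrgk
Hunk 4: at line 4 remove [zqm] add [ofjji,wnm] -> 13 lines: abio uio gjuxa iccwi ofjji wnm ttdo vxvjk nrydi sxod bivli zfztm vrgk
Final line 10: sxod

Answer: sxod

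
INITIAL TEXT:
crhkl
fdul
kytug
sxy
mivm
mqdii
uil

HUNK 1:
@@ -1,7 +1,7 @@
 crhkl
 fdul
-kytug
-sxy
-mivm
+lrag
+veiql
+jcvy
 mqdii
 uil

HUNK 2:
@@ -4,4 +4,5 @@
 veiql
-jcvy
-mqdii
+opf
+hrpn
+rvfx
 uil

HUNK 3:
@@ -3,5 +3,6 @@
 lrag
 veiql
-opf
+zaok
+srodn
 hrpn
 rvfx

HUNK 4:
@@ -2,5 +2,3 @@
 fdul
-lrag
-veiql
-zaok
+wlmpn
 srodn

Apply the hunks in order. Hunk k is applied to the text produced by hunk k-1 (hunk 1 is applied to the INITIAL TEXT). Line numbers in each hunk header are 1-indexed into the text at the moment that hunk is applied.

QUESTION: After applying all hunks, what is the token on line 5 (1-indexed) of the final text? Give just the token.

Answer: hrpn

Derivation:
Hunk 1: at line 1 remove [kytug,sxy,mivm] add [lrag,veiql,jcvy] -> 7 lines: crhkl fdul lrag veiql jcvy mqdii uil
Hunk 2: at line 4 remove [jcvy,mqdii] add [opf,hrpn,rvfx] -> 8 lines: crhkl fdul lrag veiql opf hrpn rvfx uil
Hunk 3: at line 3 remove [opf] add [zaok,srodn] -> 9 lines: crhkl fdul lrag veiql zaok srodn hrpn rvfx uil
Hunk 4: at line 2 remove [lrag,veiql,zaok] add [wlmpn] -> 7 lines: crhkl fdul wlmpn srodn hrpn rvfx uil
Final line 5: hrpn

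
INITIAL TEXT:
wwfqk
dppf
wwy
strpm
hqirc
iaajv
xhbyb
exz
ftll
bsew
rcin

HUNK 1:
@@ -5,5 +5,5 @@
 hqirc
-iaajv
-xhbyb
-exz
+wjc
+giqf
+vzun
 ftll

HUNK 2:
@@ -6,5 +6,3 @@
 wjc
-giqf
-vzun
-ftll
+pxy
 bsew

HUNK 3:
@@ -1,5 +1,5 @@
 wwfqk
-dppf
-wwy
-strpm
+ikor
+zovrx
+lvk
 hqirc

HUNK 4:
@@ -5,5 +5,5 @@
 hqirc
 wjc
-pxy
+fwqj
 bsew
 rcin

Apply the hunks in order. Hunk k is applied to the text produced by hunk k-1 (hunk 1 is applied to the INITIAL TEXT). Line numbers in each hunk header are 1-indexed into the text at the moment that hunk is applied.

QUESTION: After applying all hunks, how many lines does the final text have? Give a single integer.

Hunk 1: at line 5 remove [iaajv,xhbyb,exz] add [wjc,giqf,vzun] -> 11 lines: wwfqk dppf wwy strpm hqirc wjc giqf vzun ftll bsew rcin
Hunk 2: at line 6 remove [giqf,vzun,ftll] add [pxy] -> 9 lines: wwfqk dppf wwy strpm hqirc wjc pxy bsew rcin
Hunk 3: at line 1 remove [dppf,wwy,strpm] add [ikor,zovrx,lvk] -> 9 lines: wwfqk ikor zovrx lvk hqirc wjc pxy bsew rcin
Hunk 4: at line 5 remove [pxy] add [fwqj] -> 9 lines: wwfqk ikor zovrx lvk hqirc wjc fwqj bsew rcin
Final line count: 9

Answer: 9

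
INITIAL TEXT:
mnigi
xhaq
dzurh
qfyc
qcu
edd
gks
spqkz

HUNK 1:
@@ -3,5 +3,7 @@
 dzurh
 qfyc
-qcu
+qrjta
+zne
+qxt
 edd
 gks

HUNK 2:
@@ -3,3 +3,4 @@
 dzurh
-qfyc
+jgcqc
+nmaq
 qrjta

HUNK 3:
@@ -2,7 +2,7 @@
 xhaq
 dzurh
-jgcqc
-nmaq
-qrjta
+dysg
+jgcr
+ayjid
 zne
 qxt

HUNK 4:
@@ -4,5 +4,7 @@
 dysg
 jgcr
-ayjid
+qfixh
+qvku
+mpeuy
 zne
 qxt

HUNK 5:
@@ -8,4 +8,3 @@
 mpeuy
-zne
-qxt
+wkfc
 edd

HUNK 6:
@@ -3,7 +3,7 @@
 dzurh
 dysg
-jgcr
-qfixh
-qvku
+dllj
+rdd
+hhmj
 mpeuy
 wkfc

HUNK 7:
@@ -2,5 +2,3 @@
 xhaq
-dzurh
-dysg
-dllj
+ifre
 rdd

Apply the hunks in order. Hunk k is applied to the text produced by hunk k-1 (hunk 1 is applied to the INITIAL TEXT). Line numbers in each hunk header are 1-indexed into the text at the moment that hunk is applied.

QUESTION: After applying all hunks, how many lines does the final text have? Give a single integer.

Hunk 1: at line 3 remove [qcu] add [qrjta,zne,qxt] -> 10 lines: mnigi xhaq dzurh qfyc qrjta zne qxt edd gks spqkz
Hunk 2: at line 3 remove [qfyc] add [jgcqc,nmaq] -> 11 lines: mnigi xhaq dzurh jgcqc nmaq qrjta zne qxt edd gks spqkz
Hunk 3: at line 2 remove [jgcqc,nmaq,qrjta] add [dysg,jgcr,ayjid] -> 11 lines: mnigi xhaq dzurh dysg jgcr ayjid zne qxt edd gks spqkz
Hunk 4: at line 4 remove [ayjid] add [qfixh,qvku,mpeuy] -> 13 lines: mnigi xhaq dzurh dysg jgcr qfixh qvku mpeuy zne qxt edd gks spqkz
Hunk 5: at line 8 remove [zne,qxt] add [wkfc] -> 12 lines: mnigi xhaq dzurh dysg jgcr qfixh qvku mpeuy wkfc edd gks spqkz
Hunk 6: at line 3 remove [jgcr,qfixh,qvku] add [dllj,rdd,hhmj] -> 12 lines: mnigi xhaq dzurh dysg dllj rdd hhmj mpeuy wkfc edd gks spqkz
Hunk 7: at line 2 remove [dzurh,dysg,dllj] add [ifre] -> 10 lines: mnigi xhaq ifre rdd hhmj mpeuy wkfc edd gks spqkz
Final line count: 10

Answer: 10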